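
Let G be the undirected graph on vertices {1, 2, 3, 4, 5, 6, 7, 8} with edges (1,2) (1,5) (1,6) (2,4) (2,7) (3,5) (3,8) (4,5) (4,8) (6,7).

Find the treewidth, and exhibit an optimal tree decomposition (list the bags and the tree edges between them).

Treewidth 2.
One optimal decomposition is:
Bags: B1 = {1, 6, 7}  B2 = {1, 2, 7}  B3 = {1, 2, 5}  B4 = {2, 4, 5}  B5 = {3, 4, 5}  B6 = {3, 4, 8}
Tree: B1–B2, B2–B3, B3–B4, B4–B5, B5–B6

Every bag has size at most 3, so the width is 3 − 1 = 2 and tw(G) ≤ 2. For the lower bound, G contains the cycle 6–7–2–1–6, so G is not a forest; only forests have treewidth ≤ 1, hence tw(G) ≥ 2. Hence tw(G) = 2 exactly.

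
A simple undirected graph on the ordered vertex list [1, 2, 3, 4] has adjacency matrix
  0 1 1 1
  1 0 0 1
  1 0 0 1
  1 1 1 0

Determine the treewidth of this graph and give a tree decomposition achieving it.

Each bag holds 3 vertices, so the decomposition has width 2, which upper-bounds the treewidth. On the other hand G contains the 3-clique {1, 2, 4}. A clique must lie in a single bag of any decomposition, so no decomposition can have width below 2. Hence tw(G) = 2 exactly.

Treewidth 2.
One optimal decomposition is:
Bags: B1 = {1, 2, 4}  B2 = {1, 3, 4}
Tree: B1–B2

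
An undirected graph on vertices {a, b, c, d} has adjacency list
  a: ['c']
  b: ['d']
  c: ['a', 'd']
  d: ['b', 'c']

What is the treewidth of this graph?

1

A width-1 tree decomposition is:
Bags: B1 = {a, c}  B2 = {c, d}  B3 = {b, d}
Tree: B1–B2, B2–B3
Each bag holds 2 vertices, so the decomposition has width 1, which upper-bounds the treewidth. Since G has at least one edge (e.g. a–c), it is not an edgeless graph, so tw(G) ≥ 1. Hence tw(G) = 1 exactly.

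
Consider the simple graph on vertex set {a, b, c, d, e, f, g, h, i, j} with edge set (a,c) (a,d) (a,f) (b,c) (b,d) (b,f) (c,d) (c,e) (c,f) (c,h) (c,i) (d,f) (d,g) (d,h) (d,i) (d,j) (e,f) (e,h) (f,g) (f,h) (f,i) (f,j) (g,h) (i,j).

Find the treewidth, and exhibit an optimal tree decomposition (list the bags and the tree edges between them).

Treewidth 3.
One such decomposition:
Bags: B1 = {b, c, d, f}  B2 = {c, d, f, h}  B3 = {d, f, g, h}  B4 = {c, d, f, i}  B5 = {c, e, f, h}  B6 = {a, c, d, f}  B7 = {d, f, i, j}
Tree: B1–B2, B2–B3, B2–B4, B2–B5, B4–B6, B4–B7

Every bag has size at most 4, so the width is 4 − 1 = 3 and tw(G) ≤ 3. Conversely, {d, f, g, h} is a clique of size 4, and the vertices of any clique must share a bag in every tree decomposition; so some bag has ≥ 4 vertices and tw(G) ≥ 3. Therefore the treewidth is 3.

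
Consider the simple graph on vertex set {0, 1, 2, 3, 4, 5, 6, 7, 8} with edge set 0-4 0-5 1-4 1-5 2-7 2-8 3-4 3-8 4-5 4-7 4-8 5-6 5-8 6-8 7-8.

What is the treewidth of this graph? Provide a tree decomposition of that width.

Each bag holds 3 vertices, so the decomposition has width 2, which upper-bounds the treewidth. Conversely, {2, 7, 8} is a clique of size 3, and the vertices of any clique must share a bag in every tree decomposition; so some bag has ≥ 3 vertices and tw(G) ≥ 2. Therefore the treewidth is 2.

Treewidth 2.
One optimal decomposition is:
Bags: B1 = {0, 4, 5}  B2 = {1, 4, 5}  B3 = {4, 5, 8}  B4 = {4, 7, 8}  B5 = {3, 4, 8}  B6 = {5, 6, 8}  B7 = {2, 7, 8}
Tree: B1–B2, B1–B3, B3–B4, B4–B5, B3–B6, B4–B7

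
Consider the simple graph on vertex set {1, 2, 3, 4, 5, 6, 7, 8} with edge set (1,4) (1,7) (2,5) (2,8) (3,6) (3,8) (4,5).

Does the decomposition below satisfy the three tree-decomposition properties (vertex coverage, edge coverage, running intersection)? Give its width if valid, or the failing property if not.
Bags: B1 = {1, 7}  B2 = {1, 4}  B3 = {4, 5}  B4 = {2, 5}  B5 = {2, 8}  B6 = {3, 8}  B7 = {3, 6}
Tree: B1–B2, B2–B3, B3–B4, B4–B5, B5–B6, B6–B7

Every vertex of G appears in some bag (union = {1, 2, 3, 4, 5, 6, 7, 8}); every edge is covered by a bag; and for each vertex v the set of bags containing v is connected in the bag tree. The decomposition is therefore valid. The largest bag has 2 vertices, so the width is 1.

Yes; width 1.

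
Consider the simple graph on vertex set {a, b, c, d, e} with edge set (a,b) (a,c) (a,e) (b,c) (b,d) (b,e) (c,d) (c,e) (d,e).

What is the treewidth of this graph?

A width-3 tree decomposition is:
Bags: B1 = {b, c, d, e}  B2 = {a, b, c, e}
Tree: B1–B2
Every bag has size at most 4, so the width is 4 − 1 = 3 and tw(G) ≤ 3. Conversely, {b, c, d, e} is a clique of size 4, and the vertices of any clique must share a bag in every tree decomposition; so some bag has ≥ 4 vertices and tw(G) ≥ 3. The upper and lower bounds meet at 3, so that is the treewidth.

3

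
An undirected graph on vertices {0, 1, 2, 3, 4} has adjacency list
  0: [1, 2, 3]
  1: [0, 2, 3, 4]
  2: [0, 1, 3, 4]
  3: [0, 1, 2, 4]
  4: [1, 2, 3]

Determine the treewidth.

3

A width-3 tree decomposition is:
Bags: B1 = {0, 1, 2, 3}  B2 = {1, 2, 3, 4}
Tree: B1–B2
Every bag has size at most 4, so the width is 4 − 1 = 3 and tw(G) ≤ 3. Conversely, {0, 1, 2, 3} is a clique of size 4, and the vertices of any clique must share a bag in every tree decomposition; so some bag has ≥ 4 vertices and tw(G) ≥ 3. The upper and lower bounds meet at 3, so that is the treewidth.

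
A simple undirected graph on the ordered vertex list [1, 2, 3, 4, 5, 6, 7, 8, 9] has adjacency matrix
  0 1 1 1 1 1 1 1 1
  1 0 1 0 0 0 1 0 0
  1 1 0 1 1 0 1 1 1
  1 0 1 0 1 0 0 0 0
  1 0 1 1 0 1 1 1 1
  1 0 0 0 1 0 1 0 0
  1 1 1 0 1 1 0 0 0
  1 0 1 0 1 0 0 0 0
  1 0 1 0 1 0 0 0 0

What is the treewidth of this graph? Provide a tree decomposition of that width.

Treewidth 3.
One optimal decomposition is:
Bags: B1 = {1, 3, 5, 9}  B2 = {1, 3, 5, 8}  B3 = {1, 3, 5, 7}  B4 = {1, 2, 3, 7}  B5 = {1, 5, 6, 7}  B6 = {1, 3, 4, 5}
Tree: B1–B2, B2–B3, B3–B4, B3–B5, B1–B6

Every bag has size at most 4, so the width is 4 − 1 = 3 and tw(G) ≤ 3. Conversely, {1, 2, 3, 7} is a clique of size 4, and the vertices of any clique must share a bag in every tree decomposition; so some bag has ≥ 4 vertices and tw(G) ≥ 3. Combining the bounds, tw(G) = 3.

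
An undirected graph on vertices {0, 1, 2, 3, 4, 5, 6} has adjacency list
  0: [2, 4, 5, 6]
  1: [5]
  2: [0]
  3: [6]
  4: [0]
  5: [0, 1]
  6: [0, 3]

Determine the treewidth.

A width-1 tree decomposition is:
Bags: B1 = {0, 4}  B2 = {0, 5}  B3 = {0, 2}  B4 = {1, 5}  B5 = {0, 6}  B6 = {3, 6}
Tree: B1–B2, B2–B3, B2–B4, B3–B5, B5–B6
The largest bag has 2 vertices, giving width 1; this decomposition certifies tw(G) ≤ 1. G has an edge, so its treewidth is at least 1. Combining the bounds, tw(G) = 1.

1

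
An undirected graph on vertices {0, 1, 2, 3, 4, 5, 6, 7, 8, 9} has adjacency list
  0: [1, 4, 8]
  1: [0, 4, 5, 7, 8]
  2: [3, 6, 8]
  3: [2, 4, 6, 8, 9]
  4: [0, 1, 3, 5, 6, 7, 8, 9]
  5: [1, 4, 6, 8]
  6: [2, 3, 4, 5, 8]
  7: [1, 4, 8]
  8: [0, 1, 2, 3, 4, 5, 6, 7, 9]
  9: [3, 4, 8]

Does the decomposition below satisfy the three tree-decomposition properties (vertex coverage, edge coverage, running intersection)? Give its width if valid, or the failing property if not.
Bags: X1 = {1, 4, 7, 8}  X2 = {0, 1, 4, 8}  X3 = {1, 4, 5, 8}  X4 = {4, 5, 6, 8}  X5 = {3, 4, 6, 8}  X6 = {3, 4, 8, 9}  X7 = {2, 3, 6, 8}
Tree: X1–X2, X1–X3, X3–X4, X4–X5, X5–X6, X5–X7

Every vertex of G appears in some bag (union = {0, 1, 2, 3, 4, 5, 6, 7, 8, 9}); every edge is covered by a bag; and for each vertex v the set of bags containing v is connected in the bag tree. The decomposition is therefore valid. The largest bag has 4 vertices, so the width is 3.

Yes; width 3.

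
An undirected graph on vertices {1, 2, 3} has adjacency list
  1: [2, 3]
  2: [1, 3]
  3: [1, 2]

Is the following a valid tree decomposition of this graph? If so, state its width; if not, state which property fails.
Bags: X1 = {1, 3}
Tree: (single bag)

A tree decomposition must satisfy three properties: every vertex lies in some bag; for every edge, both endpoints lie together in some bag; and for every vertex, the bags containing it form a connected subtree. Here vertex 2 appears in no bag, so the decomposition is invalid.

No — vertex 2 appears in no bag.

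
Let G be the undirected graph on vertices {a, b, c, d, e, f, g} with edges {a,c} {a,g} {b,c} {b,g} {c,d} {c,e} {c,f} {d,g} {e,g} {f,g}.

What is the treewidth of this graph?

2

A width-2 tree decomposition is:
Bags: B1 = {b, c, g}  B2 = {c, e, g}  B3 = {c, f, g}  B4 = {a, c, g}  B5 = {c, d, g}
Tree: B1–B2, B2–B3, B3–B4, B4–B5
Each bag holds 3 vertices, so the decomposition has width 2, which upper-bounds the treewidth. Since c–b–g–e–c is a cycle in G, G is not acyclic. Forests are exactly the graphs of treewidth ≤ 1, so tw(G) ≥ 2. Combining the bounds, tw(G) = 2.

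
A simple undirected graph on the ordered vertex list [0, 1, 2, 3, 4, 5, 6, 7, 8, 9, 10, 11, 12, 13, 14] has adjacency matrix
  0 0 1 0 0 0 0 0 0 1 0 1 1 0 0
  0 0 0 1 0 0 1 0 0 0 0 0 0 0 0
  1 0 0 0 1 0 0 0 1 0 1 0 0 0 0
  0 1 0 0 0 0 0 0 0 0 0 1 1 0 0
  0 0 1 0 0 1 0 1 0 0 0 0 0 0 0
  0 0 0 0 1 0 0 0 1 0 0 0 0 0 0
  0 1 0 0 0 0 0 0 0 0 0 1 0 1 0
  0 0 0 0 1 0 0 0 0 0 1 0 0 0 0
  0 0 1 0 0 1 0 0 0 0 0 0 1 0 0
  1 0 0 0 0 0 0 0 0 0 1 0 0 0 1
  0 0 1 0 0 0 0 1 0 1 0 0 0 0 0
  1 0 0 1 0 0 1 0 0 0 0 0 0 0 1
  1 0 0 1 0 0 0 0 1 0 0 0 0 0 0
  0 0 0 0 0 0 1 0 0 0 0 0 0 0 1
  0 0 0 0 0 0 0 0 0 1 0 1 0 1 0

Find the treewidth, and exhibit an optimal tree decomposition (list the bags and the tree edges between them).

Treewidth 3.
One such decomposition:
Bags: B1 = {1, 6, 13, 14}  B2 = {1, 6, 11, 14}  B3 = {1, 3, 11, 14}  B4 = {3, 9, 11, 14}  B5 = {0, 3, 9, 11}  B6 = {0, 3, 9, 12}  B7 = {0, 9, 10, 12}  B8 = {0, 2, 10, 12}  B9 = {2, 8, 10, 12}  B10 = {2, 7, 8, 10}  B11 = {2, 4, 7, 8}  B12 = {4, 5, 7, 8}
Tree: B1–B2, B2–B3, B3–B4, B4–B5, B5–B6, B6–B7, B7–B8, B8–B9, B9–B10, B10–B11, B11–B12

Every bag has size at most 4, so the width is 4 − 1 = 3 and tw(G) ≤ 3. For the lower bound: the 4 vertex sets {1,6,13}, {14}, {11}, {0,3,9,12} are disjoint, each induces a connected subgraph, and every pair is joined by at least one edge of G. Contracting each set to a single vertex therefore yields K_{4} as a minor, and since treewidth is minor-monotone, tw(G) ≥ tw(K_{4}) = 3. Therefore the treewidth is 3.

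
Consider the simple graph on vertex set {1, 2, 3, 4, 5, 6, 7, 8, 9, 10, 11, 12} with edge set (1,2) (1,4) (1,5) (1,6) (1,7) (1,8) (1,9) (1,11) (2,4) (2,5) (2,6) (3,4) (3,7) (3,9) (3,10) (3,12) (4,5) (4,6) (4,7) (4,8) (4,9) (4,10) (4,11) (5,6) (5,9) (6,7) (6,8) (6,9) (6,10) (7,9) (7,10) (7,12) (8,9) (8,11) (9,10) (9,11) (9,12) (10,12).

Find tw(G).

A width-4 tree decomposition is:
Bags: B1 = {1, 4, 6, 7, 9}  B2 = {1, 4, 6, 8, 9}  B3 = {4, 6, 7, 9, 10}  B4 = {1, 4, 5, 6, 9}  B5 = {3, 4, 7, 9, 10}  B6 = {1, 2, 4, 5, 6}  B7 = {1, 4, 8, 9, 11}  B8 = {3, 7, 9, 10, 12}
Tree: B1–B2, B1–B3, B1–B4, B3–B5, B4–B6, B2–B7, B5–B8
The largest bag has 5 vertices, giving width 4; this decomposition certifies tw(G) ≤ 4. On the other hand G contains the 5-clique {1, 4, 8, 9, 11}. A clique must lie in a single bag of any decomposition, so no decomposition can have width below 4. Hence tw(G) = 4 exactly.

4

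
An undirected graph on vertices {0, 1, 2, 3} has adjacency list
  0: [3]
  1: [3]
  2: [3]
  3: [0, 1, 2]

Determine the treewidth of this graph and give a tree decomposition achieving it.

Treewidth 1.
One optimal decomposition is:
Bags: B1 = {1, 3}  B2 = {0, 3}  B3 = {2, 3}
Tree: B1–B2, B1–B3

Each bag holds 2 vertices, so the decomposition has width 1, which upper-bounds the treewidth. Any graph with an edge has treewidth ≥ 1, and G has the edge 1–3. Hence tw(G) = 1 exactly.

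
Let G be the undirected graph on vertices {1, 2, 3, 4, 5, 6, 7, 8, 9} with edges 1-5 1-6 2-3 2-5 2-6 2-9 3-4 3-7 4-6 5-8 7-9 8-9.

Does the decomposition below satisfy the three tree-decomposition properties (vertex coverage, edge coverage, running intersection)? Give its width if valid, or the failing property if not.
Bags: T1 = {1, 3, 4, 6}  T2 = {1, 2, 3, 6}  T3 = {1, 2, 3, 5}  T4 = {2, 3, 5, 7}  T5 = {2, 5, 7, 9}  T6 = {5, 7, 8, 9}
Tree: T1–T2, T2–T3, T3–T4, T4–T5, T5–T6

Every vertex of G appears in some bag (union = {1, 2, 3, 4, 5, 6, 7, 8, 9}); every edge is covered by a bag; and for each vertex v the set of bags containing v is connected in the bag tree. The decomposition is therefore valid. The largest bag has 4 vertices, so the width is 3.

Yes; width 3.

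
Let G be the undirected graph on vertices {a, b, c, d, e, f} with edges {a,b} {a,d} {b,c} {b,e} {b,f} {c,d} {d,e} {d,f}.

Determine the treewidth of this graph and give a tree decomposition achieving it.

Treewidth 2.
One such decomposition:
Bags: B1 = {b, d, e}  B2 = {b, c, d}  B3 = {a, b, d}  B4 = {b, d, f}
Tree: B1–B2, B2–B3, B3–B4

The largest bag has 3 vertices, giving width 2; this decomposition certifies tw(G) ≤ 2. The edges e–d–c–b–e form a cycle, so G is not a tree and its treewidth is at least 2. Therefore the treewidth is 2.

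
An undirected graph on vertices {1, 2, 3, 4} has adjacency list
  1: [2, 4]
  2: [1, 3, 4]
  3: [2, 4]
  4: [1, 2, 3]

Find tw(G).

A width-2 tree decomposition is:
Bags: B1 = {1, 2, 4}  B2 = {2, 3, 4}
Tree: B1–B2
Each bag holds 3 vertices, so the decomposition has width 2, which upper-bounds the treewidth. Conversely, {1, 2, 4} is a clique of size 3, and the vertices of any clique must share a bag in every tree decomposition; so some bag has ≥ 3 vertices and tw(G) ≥ 2. Hence tw(G) = 2 exactly.

2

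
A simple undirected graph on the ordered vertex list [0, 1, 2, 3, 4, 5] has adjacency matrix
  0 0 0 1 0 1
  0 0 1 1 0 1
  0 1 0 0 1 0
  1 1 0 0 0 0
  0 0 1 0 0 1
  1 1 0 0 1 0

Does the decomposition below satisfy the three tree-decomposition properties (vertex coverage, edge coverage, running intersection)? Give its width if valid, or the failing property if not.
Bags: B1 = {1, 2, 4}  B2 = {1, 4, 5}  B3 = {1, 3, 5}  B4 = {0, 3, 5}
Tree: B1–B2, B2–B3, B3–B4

Yes; width 2.

Checking the three conditions: (i) the bags cover all of {0, 1, 2, 3, 4, 5}; (ii) for each edge, some bag contains both endpoints; (iii) the bags containing any fixed vertex form a subtree. All hold, so the decomposition is valid with width 3 − 1 = 2.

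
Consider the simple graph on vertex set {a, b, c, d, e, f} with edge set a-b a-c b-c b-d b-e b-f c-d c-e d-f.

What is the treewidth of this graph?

A width-2 tree decomposition is:
Bags: B1 = {b, d, f}  B2 = {b, c, d}  B3 = {b, c, e}  B4 = {a, b, c}
Tree: B1–B2, B2–B3, B2–B4
The largest bag has 3 vertices, giving width 2; this decomposition certifies tw(G) ≤ 2. Conversely, {b, c, d} is a clique of size 3, and the vertices of any clique must share a bag in every tree decomposition; so some bag has ≥ 3 vertices and tw(G) ≥ 2. Hence tw(G) = 2 exactly.

2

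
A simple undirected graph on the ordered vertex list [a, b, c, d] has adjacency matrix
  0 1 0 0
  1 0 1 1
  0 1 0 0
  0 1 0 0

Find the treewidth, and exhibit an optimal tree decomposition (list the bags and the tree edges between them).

The largest bag has 2 vertices, giving width 1; this decomposition certifies tw(G) ≤ 1. Since G has at least one edge (e.g. a–b), it is not an edgeless graph, so tw(G) ≥ 1. Combining the bounds, tw(G) = 1.

Treewidth 1.
One optimal decomposition is:
Bags: B1 = {a, b}  B2 = {b, c}  B3 = {b, d}
Tree: B1–B2, B1–B3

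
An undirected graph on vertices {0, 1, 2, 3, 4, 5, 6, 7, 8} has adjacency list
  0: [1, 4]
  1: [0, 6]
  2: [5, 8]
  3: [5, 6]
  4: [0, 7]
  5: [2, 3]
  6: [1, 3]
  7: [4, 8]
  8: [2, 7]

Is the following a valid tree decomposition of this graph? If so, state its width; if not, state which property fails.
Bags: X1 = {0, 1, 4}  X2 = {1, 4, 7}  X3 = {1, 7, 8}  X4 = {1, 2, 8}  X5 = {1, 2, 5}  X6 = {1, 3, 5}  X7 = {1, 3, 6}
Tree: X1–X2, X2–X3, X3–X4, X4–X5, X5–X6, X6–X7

Checking the three conditions: (i) the bags cover all of {0, 1, 2, 3, 4, 5, 6, 7, 8}; (ii) for each edge, some bag contains both endpoints; (iii) the bags containing any fixed vertex form a subtree. All hold, so the decomposition is valid with width 3 − 1 = 2.

Yes; width 2.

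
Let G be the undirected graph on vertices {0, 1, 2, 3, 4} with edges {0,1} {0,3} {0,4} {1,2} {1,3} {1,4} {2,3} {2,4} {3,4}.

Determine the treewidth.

3

A width-3 tree decomposition is:
Bags: B1 = {0, 1, 3, 4}  B2 = {1, 2, 3, 4}
Tree: B1–B2
Each bag holds 4 vertices, so the decomposition has width 3, which upper-bounds the treewidth. Conversely, {0, 1, 3, 4} is a clique of size 4, and the vertices of any clique must share a bag in every tree decomposition; so some bag has ≥ 4 vertices and tw(G) ≥ 3. The upper and lower bounds meet at 3, so that is the treewidth.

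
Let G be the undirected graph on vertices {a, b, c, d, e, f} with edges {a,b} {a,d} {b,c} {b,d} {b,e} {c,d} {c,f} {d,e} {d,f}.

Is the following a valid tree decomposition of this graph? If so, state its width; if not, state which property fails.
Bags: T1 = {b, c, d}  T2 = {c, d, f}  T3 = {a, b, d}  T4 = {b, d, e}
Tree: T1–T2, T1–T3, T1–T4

Yes; width 2.

Vertex coverage: the bags together contain {a, b, c, d, e, f}, the full vertex set. Edge coverage: each edge of G has both endpoints in at least one bag. Running intersection: for every vertex, the bags containing it form a connected subtree. All three properties hold, so this is a valid tree decomposition of width max|bag| − 1 = 2, and hence tw(G) ≤ 2.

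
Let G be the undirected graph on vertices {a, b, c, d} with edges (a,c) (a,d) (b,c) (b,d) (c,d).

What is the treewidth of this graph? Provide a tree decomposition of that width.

Treewidth 2.
One such decomposition:
Bags: B1 = {a, c, d}  B2 = {b, c, d}
Tree: B1–B2

The largest bag has 3 vertices, giving width 2; this decomposition certifies tw(G) ≤ 2. For the lower bound, the 3 vertices {a, c, d} are pairwise adjacent, and any tree decomposition puts a clique entirely inside one bag — forcing width ≥ 2. Combining the bounds, tw(G) = 2.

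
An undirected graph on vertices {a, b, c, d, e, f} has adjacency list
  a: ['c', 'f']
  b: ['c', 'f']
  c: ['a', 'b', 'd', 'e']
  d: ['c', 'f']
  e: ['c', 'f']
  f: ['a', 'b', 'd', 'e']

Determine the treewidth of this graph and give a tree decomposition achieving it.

Every bag has size at most 3, so the width is 3 − 1 = 2 and tw(G) ≤ 2. For the lower bound, G contains the cycle a–f–b–c–a, so G is not a forest; only forests have treewidth ≤ 1, hence tw(G) ≥ 2. Combining the bounds, tw(G) = 2.

Treewidth 2.
Bags: B1 = {a, c, f}  B2 = {b, c, f}  B3 = {c, e, f}  B4 = {c, d, f}
Tree: B1–B2, B2–B3, B3–B4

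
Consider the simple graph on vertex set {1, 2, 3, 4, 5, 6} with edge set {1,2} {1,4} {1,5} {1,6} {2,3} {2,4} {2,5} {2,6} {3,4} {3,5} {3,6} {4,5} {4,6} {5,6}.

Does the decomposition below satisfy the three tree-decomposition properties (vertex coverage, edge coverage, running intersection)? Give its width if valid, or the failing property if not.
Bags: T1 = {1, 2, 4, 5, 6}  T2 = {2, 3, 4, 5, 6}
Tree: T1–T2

Yes; width 4.

Checking the three conditions: (i) the bags cover all of {1, 2, 3, 4, 5, 6}; (ii) for each edge, some bag contains both endpoints; (iii) the bags containing any fixed vertex form a subtree. All hold, so the decomposition is valid with width 5 − 1 = 4.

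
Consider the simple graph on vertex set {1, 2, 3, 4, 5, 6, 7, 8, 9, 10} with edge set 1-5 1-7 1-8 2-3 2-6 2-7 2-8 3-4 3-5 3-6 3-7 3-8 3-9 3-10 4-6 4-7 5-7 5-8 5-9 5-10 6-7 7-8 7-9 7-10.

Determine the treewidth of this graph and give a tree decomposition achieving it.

The largest bag has 4 vertices, giving width 3; this decomposition certifies tw(G) ≤ 3. Conversely, {1, 5, 7, 8} is a clique of size 4, and the vertices of any clique must share a bag in every tree decomposition; so some bag has ≥ 4 vertices and tw(G) ≥ 3. Hence tw(G) = 3 exactly.

Treewidth 3.
Bags: B1 = {3, 5, 7, 8}  B2 = {3, 5, 7, 9}  B3 = {3, 5, 7, 10}  B4 = {1, 5, 7, 8}  B5 = {2, 3, 7, 8}  B6 = {2, 3, 6, 7}  B7 = {3, 4, 6, 7}
Tree: B1–B2, B2–B3, B1–B4, B1–B5, B5–B6, B6–B7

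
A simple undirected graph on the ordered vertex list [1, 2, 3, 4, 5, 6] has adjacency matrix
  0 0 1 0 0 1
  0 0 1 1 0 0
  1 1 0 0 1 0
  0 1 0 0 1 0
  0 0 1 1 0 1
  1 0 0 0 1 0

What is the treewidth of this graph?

2

A width-2 tree decomposition is:
Bags: B1 = {2, 4, 5}  B2 = {2, 3, 5}  B3 = {3, 5, 6}  B4 = {1, 3, 6}
Tree: B1–B2, B2–B3, B3–B4
The largest bag has 3 vertices, giving width 2; this decomposition certifies tw(G) ≤ 2. For the lower bound, G contains the cycle 4–2–3–5–4, so G is not a forest; only forests have treewidth ≤ 1, hence tw(G) ≥ 2. Combining the bounds, tw(G) = 2.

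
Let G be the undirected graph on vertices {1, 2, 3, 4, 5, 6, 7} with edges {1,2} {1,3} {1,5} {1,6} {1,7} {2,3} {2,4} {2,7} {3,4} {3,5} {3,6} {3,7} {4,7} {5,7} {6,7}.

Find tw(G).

A width-3 tree decomposition is:
Bags: B1 = {1, 2, 3, 7}  B2 = {1, 3, 6, 7}  B3 = {1, 3, 5, 7}  B4 = {2, 3, 4, 7}
Tree: B1–B2, B2–B3, B1–B4
Every bag has size at most 4, so the width is 4 − 1 = 3 and tw(G) ≤ 3. Conversely, {1, 2, 3, 7} is a clique of size 4, and the vertices of any clique must share a bag in every tree decomposition; so some bag has ≥ 4 vertices and tw(G) ≥ 3. Combining the bounds, tw(G) = 3.

3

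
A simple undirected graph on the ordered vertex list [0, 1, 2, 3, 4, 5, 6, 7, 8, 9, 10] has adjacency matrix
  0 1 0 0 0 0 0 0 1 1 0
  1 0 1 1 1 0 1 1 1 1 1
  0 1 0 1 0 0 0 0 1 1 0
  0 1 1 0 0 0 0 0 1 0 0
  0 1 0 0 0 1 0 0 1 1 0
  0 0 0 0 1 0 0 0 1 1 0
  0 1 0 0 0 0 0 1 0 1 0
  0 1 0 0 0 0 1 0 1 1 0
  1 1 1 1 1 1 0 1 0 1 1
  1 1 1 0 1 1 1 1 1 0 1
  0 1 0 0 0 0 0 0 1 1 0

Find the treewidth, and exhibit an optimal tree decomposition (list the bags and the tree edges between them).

Treewidth 3.
One optimal decomposition is:
Bags: B1 = {1, 4, 8, 9}  B2 = {1, 2, 8, 9}  B3 = {1, 8, 9, 10}  B4 = {4, 5, 8, 9}  B5 = {1, 7, 8, 9}  B6 = {1, 2, 3, 8}  B7 = {0, 1, 8, 9}  B8 = {1, 6, 7, 9}
Tree: B1–B2, B1–B3, B1–B4, B1–B5, B2–B6, B2–B7, B5–B8

Every bag has size at most 4, so the width is 4 − 1 = 3 and tw(G) ≤ 3. For the lower bound, the 4 vertices {0, 1, 8, 9} are pairwise adjacent, and any tree decomposition puts a clique entirely inside one bag — forcing width ≥ 3. Therefore the treewidth is 3.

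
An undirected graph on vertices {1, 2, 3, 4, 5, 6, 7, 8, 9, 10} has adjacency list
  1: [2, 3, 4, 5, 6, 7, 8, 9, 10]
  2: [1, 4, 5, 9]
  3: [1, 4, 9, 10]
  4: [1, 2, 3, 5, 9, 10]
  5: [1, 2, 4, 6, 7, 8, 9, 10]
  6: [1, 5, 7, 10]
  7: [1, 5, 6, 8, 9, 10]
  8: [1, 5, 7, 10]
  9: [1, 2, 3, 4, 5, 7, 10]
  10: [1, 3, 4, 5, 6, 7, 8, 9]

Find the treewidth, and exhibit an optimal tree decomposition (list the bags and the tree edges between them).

Treewidth 4.
One such decomposition:
Bags: B1 = {1, 5, 7, 9, 10}  B2 = {1, 4, 5, 9, 10}  B3 = {1, 5, 6, 7, 10}  B4 = {1, 5, 7, 8, 10}  B5 = {1, 2, 4, 5, 9}  B6 = {1, 3, 4, 9, 10}
Tree: B1–B2, B1–B3, B1–B4, B2–B5, B2–B6

Each bag holds 5 vertices, so the decomposition has width 4, which upper-bounds the treewidth. Conversely, {1, 3, 4, 9, 10} is a clique of size 5, and the vertices of any clique must share a bag in every tree decomposition; so some bag has ≥ 5 vertices and tw(G) ≥ 4. Combining the bounds, tw(G) = 4.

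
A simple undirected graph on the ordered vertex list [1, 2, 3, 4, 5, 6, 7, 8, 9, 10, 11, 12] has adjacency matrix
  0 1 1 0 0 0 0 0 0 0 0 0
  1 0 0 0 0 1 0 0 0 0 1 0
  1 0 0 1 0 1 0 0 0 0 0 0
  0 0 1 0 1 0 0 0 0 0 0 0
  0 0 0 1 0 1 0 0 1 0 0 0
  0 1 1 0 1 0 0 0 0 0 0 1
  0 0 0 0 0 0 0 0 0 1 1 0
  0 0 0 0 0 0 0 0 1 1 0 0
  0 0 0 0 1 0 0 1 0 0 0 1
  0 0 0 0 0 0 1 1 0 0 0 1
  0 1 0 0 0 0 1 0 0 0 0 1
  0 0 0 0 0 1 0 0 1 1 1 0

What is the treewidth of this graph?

A width-3 tree decomposition is:
Bags: B1 = {7, 8, 10, 11}  B2 = {8, 10, 11, 12}  B3 = {8, 9, 11, 12}  B4 = {2, 9, 11, 12}  B5 = {2, 6, 9, 12}  B6 = {2, 5, 6, 9}  B7 = {1, 2, 5, 6}  B8 = {1, 3, 5, 6}  B9 = {1, 3, 4, 5}
Tree: B1–B2, B2–B3, B3–B4, B4–B5, B5–B6, B6–B7, B7–B8, B8–B9
The largest bag has 4 vertices, giving width 3; this decomposition certifies tw(G) ≤ 3. For the lower bound: the 4 vertex sets {7,8,10}, {11}, {12}, {2,5,6,9} are disjoint, each induces a connected subgraph, and every pair is joined by at least one edge of G. Contracting each set to a single vertex therefore yields K_{4} as a minor, and since treewidth is minor-monotone, tw(G) ≥ tw(K_{4}) = 3. Therefore the treewidth is 3.

3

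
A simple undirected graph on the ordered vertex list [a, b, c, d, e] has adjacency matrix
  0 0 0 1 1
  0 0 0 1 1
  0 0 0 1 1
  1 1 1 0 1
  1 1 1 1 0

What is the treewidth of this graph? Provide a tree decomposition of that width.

Treewidth 2.
Bags: B1 = {b, d, e}  B2 = {c, d, e}  B3 = {a, d, e}
Tree: B1–B2, B1–B3

Each bag holds 3 vertices, so the decomposition has width 2, which upper-bounds the treewidth. Conversely, {c, d, e} is a clique of size 3, and the vertices of any clique must share a bag in every tree decomposition; so some bag has ≥ 3 vertices and tw(G) ≥ 2. The upper and lower bounds meet at 2, so that is the treewidth.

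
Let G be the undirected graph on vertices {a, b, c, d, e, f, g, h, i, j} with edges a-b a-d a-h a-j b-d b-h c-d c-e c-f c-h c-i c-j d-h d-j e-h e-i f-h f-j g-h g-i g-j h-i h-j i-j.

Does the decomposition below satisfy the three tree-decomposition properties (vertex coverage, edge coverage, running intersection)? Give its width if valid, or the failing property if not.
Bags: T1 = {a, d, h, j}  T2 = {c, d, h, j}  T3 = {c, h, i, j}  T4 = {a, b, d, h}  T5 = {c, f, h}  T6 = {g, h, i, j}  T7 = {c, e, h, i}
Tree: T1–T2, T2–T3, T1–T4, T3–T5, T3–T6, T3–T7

No — edge (j,f) lies in no bag.

A tree decomposition must satisfy three properties: every vertex lies in some bag; for every edge, both endpoints lie together in some bag; and for every vertex, the bags containing it form a connected subtree. Here edge (j,f) lies in no bag, so the decomposition is invalid.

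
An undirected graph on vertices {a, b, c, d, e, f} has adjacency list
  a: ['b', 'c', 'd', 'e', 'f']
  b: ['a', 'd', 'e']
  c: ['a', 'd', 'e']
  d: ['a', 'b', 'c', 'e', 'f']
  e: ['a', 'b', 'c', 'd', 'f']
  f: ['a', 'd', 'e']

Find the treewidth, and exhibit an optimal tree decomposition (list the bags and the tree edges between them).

Treewidth 3.
One optimal decomposition is:
Bags: B1 = {a, d, e, f}  B2 = {a, c, d, e}  B3 = {a, b, d, e}
Tree: B1–B2, B1–B3

The largest bag has 4 vertices, giving width 3; this decomposition certifies tw(G) ≤ 3. For the lower bound, the 4 vertices {a, c, d, e} are pairwise adjacent, and any tree decomposition puts a clique entirely inside one bag — forcing width ≥ 3. The upper and lower bounds meet at 3, so that is the treewidth.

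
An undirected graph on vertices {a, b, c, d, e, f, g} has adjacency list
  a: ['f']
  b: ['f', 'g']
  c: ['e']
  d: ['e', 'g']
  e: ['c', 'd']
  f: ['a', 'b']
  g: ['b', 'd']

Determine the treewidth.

A width-1 tree decomposition is:
Bags: B1 = {a, f}  B2 = {b, f}  B3 = {b, g}  B4 = {d, g}  B5 = {d, e}  B6 = {c, e}
Tree: B1–B2, B2–B3, B3–B4, B4–B5, B5–B6
The largest bag has 2 vertices, giving width 1; this decomposition certifies tw(G) ≤ 1. Since G has at least one edge (e.g. a–f), it is not an edgeless graph, so tw(G) ≥ 1. The upper and lower bounds meet at 1, so that is the treewidth.

1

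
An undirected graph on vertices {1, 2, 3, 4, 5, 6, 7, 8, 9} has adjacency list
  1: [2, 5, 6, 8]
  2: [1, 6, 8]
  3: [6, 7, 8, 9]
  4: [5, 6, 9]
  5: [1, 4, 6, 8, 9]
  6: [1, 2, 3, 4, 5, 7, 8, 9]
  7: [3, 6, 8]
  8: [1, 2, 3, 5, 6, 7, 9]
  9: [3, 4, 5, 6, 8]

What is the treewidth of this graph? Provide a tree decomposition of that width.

Each bag holds 4 vertices, so the decomposition has width 3, which upper-bounds the treewidth. On the other hand G contains the 4-clique {1, 2, 6, 8}. A clique must lie in a single bag of any decomposition, so no decomposition can have width below 3. Combining the bounds, tw(G) = 3.

Treewidth 3.
One such decomposition:
Bags: B1 = {5, 6, 8, 9}  B2 = {3, 6, 8, 9}  B3 = {1, 5, 6, 8}  B4 = {4, 5, 6, 9}  B5 = {3, 6, 7, 8}  B6 = {1, 2, 6, 8}
Tree: B1–B2, B1–B3, B1–B4, B2–B5, B3–B6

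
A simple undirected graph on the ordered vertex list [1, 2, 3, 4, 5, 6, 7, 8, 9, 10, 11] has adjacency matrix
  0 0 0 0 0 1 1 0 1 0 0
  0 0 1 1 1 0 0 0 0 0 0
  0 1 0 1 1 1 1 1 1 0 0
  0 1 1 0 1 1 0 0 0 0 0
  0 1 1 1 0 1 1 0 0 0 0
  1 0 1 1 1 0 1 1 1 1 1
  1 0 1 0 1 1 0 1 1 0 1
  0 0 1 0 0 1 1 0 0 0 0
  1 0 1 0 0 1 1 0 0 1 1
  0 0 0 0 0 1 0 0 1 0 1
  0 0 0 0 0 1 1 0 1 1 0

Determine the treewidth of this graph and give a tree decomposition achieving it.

Treewidth 3.
One such decomposition:
Bags: B1 = {3, 6, 7, 9}  B2 = {6, 7, 9, 11}  B3 = {3, 5, 6, 7}  B4 = {3, 4, 5, 6}  B5 = {2, 3, 4, 5}  B6 = {3, 6, 7, 8}  B7 = {1, 6, 7, 9}  B8 = {6, 9, 10, 11}
Tree: B1–B2, B1–B3, B3–B4, B4–B5, B1–B6, B2–B7, B2–B8

The largest bag has 4 vertices, giving width 3; this decomposition certifies tw(G) ≤ 3. On the other hand G contains the 4-clique {2, 3, 4, 5}. A clique must lie in a single bag of any decomposition, so no decomposition can have width below 3. Hence tw(G) = 3 exactly.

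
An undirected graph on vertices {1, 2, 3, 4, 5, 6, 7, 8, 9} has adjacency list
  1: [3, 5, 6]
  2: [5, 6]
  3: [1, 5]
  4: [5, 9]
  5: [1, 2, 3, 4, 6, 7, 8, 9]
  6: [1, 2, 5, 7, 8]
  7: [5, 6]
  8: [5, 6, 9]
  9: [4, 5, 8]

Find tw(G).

A width-2 tree decomposition is:
Bags: B1 = {1, 5, 6}  B2 = {5, 6, 7}  B3 = {1, 3, 5}  B4 = {5, 6, 8}  B5 = {2, 5, 6}  B6 = {5, 8, 9}  B7 = {4, 5, 9}
Tree: B1–B2, B1–B3, B1–B4, B1–B5, B4–B6, B6–B7
Each bag holds 3 vertices, so the decomposition has width 2, which upper-bounds the treewidth. On the other hand G contains the 3-clique {5, 8, 9}. A clique must lie in a single bag of any decomposition, so no decomposition can have width below 2. Hence tw(G) = 2 exactly.

2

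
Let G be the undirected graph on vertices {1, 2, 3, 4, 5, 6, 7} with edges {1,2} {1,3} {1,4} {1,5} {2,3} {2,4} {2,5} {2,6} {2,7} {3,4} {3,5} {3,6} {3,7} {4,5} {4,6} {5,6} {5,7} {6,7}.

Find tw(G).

A width-4 tree decomposition is:
Bags: B1 = {2, 3, 4, 5, 6}  B2 = {2, 3, 5, 6, 7}  B3 = {1, 2, 3, 4, 5}
Tree: B1–B2, B1–B3
Every bag has size at most 5, so the width is 5 − 1 = 4 and tw(G) ≤ 4. On the other hand G contains the 5-clique {1, 2, 3, 4, 5}. A clique must lie in a single bag of any decomposition, so no decomposition can have width below 4. Hence tw(G) = 4 exactly.

4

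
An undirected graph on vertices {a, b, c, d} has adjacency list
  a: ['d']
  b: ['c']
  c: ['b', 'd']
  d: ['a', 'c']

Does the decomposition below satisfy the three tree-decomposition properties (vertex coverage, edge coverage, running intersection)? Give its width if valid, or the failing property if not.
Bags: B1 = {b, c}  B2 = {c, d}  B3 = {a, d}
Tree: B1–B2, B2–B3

Checking the three conditions: (i) the bags cover all of {a, b, c, d}; (ii) for each edge, some bag contains both endpoints; (iii) the bags containing any fixed vertex form a subtree. All hold, so the decomposition is valid with width 2 − 1 = 1.

Yes; width 1.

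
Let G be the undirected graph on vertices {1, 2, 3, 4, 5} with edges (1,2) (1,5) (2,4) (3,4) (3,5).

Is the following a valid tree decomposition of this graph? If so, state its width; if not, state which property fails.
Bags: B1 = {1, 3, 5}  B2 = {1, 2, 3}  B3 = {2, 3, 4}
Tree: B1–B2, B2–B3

Yes; width 2.

Vertex coverage: the bags together contain {1, 2, 3, 4, 5}, the full vertex set. Edge coverage: each edge of G has both endpoints in at least one bag. Running intersection: for every vertex, the bags containing it form a connected subtree. All three properties hold, so this is a valid tree decomposition of width max|bag| − 1 = 2, and hence tw(G) ≤ 2.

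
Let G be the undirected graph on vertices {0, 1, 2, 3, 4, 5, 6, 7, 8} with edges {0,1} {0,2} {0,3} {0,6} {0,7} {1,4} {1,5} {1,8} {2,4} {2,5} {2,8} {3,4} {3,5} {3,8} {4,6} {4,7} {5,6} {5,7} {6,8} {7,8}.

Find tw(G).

A width-4 tree decomposition is:
Bags: B1 = {0, 2, 4, 5, 8}  B2 = {0, 1, 4, 5, 8}  B3 = {0, 4, 5, 7, 8}  B4 = {0, 3, 4, 5, 8}  B5 = {0, 4, 5, 6, 8}
Tree: B1–B2, B2–B3, B3–B4, B4–B5
The largest bag has 5 vertices, giving width 4; this decomposition certifies tw(G) ≤ 4. For the lower bound: the 5 vertex sets {2,5}, {0,1}, {4,7}, {8}, {3} are disjoint, each induces a connected subgraph, and every pair is joined by at least one edge of G. Contracting each set to a single vertex therefore yields K_{5} as a minor, and since treewidth is minor-monotone, tw(G) ≥ tw(K_{5}) = 4. Therefore the treewidth is 4.

4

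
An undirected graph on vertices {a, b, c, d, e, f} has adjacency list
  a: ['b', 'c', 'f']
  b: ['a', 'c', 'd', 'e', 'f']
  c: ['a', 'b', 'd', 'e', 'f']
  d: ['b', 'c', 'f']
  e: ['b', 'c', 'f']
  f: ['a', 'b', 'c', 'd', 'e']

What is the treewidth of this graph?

3

A width-3 tree decomposition is:
Bags: B1 = {a, b, c, f}  B2 = {b, c, e, f}  B3 = {b, c, d, f}
Tree: B1–B2, B1–B3
The largest bag has 4 vertices, giving width 3; this decomposition certifies tw(G) ≤ 3. On the other hand G contains the 4-clique {b, c, d, f}. A clique must lie in a single bag of any decomposition, so no decomposition can have width below 3. Hence tw(G) = 3 exactly.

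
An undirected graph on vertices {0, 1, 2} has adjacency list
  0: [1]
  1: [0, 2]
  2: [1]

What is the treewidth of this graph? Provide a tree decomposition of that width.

Treewidth 1.
One such decomposition:
Bags: B1 = {1, 2}  B2 = {0, 1}
Tree: B1–B2

Each bag holds 2 vertices, so the decomposition has width 1, which upper-bounds the treewidth. G has an edge, so its treewidth is at least 1. Therefore the treewidth is 1.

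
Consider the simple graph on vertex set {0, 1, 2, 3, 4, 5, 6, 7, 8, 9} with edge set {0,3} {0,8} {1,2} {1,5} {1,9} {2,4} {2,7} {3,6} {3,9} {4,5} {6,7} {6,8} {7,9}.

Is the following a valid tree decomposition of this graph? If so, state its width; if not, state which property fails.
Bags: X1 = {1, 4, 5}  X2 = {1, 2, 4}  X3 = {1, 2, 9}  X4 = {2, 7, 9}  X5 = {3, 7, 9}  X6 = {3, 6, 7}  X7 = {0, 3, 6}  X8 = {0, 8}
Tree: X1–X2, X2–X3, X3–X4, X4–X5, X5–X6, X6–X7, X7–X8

No — edge (6,8) lies in no bag.

A tree decomposition must satisfy three properties: every vertex lies in some bag; for every edge, both endpoints lie together in some bag; and for every vertex, the bags containing it form a connected subtree. Here edge (6,8) lies in no bag, so the decomposition is invalid.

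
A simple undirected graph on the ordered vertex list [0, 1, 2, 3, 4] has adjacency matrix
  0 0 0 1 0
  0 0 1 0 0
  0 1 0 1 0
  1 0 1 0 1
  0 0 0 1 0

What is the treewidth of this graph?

1

A width-1 tree decomposition is:
Bags: B1 = {0, 3}  B2 = {3, 4}  B3 = {2, 3}  B4 = {1, 2}
Tree: B1–B2, B1–B3, B3–B4
Every bag has size at most 2, so the width is 2 − 1 = 1 and tw(G) ≤ 1. Since G has at least one edge (e.g. 0–3), it is not an edgeless graph, so tw(G) ≥ 1. Hence tw(G) = 1 exactly.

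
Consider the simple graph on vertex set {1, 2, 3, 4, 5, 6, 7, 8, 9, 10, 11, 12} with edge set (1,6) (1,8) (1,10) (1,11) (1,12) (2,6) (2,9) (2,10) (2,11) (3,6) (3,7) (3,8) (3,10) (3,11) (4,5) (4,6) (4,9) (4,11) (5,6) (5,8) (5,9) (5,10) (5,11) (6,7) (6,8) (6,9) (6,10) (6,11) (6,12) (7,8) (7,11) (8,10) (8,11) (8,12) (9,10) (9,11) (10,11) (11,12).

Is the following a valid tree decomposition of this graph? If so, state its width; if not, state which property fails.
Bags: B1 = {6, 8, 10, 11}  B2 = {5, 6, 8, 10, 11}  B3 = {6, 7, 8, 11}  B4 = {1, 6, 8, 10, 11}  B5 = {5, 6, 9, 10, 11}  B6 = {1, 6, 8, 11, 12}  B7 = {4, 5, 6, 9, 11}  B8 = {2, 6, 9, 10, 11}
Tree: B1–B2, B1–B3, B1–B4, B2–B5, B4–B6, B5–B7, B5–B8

A tree decomposition must satisfy three properties: every vertex lies in some bag; for every edge, both endpoints lie together in some bag; and for every vertex, the bags containing it form a connected subtree. Here vertex 3 appears in no bag, so the decomposition is invalid.

No — vertex 3 appears in no bag.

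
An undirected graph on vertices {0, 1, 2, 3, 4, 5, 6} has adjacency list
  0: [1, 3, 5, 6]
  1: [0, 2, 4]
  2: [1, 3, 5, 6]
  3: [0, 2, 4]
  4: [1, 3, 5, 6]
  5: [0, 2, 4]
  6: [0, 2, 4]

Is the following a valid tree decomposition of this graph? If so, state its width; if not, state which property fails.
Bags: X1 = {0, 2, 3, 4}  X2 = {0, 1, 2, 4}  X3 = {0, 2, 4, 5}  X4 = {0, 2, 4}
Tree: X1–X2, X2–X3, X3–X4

A tree decomposition must satisfy three properties: every vertex lies in some bag; for every edge, both endpoints lie together in some bag; and for every vertex, the bags containing it form a connected subtree. Here vertex 6 appears in no bag, so the decomposition is invalid.

No — vertex 6 appears in no bag.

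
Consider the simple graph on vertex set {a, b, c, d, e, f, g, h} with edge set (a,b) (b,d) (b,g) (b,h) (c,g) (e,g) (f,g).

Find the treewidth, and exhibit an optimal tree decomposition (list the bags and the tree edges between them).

The largest bag has 2 vertices, giving width 1; this decomposition certifies tw(G) ≤ 1. Since G has at least one edge (e.g. g–e), it is not an edgeless graph, so tw(G) ≥ 1. Combining the bounds, tw(G) = 1.

Treewidth 1.
One optimal decomposition is:
Bags: B1 = {e, g}  B2 = {b, g}  B3 = {c, g}  B4 = {b, h}  B5 = {a, b}  B6 = {b, d}  B7 = {f, g}
Tree: B1–B2, B1–B3, B2–B4, B4–B5, B4–B6, B2–B7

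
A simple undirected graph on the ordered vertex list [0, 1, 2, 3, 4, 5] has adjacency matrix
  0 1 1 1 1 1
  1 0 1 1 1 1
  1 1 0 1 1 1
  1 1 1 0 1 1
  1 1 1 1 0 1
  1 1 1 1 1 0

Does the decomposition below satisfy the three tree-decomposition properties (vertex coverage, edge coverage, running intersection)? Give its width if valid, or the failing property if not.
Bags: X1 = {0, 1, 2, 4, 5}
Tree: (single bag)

No — vertex 3 appears in no bag.

A tree decomposition must satisfy three properties: every vertex lies in some bag; for every edge, both endpoints lie together in some bag; and for every vertex, the bags containing it form a connected subtree. Here vertex 3 appears in no bag, so the decomposition is invalid.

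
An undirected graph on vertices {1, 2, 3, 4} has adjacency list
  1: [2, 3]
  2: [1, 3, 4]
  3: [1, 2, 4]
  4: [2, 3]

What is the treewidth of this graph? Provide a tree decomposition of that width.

The largest bag has 3 vertices, giving width 2; this decomposition certifies tw(G) ≤ 2. On the other hand G contains the 3-clique {1, 2, 3}. A clique must lie in a single bag of any decomposition, so no decomposition can have width below 2. The upper and lower bounds meet at 2, so that is the treewidth.

Treewidth 2.
Bags: B1 = {2, 3, 4}  B2 = {1, 2, 3}
Tree: B1–B2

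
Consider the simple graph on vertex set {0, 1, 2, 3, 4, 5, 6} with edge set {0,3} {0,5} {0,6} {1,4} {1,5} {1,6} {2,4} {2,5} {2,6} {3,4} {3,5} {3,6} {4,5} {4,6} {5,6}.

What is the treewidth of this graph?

3

A width-3 tree decomposition is:
Bags: B1 = {1, 4, 5, 6}  B2 = {3, 4, 5, 6}  B3 = {0, 3, 5, 6}  B4 = {2, 4, 5, 6}
Tree: B1–B2, B2–B3, B1–B4
The largest bag has 4 vertices, giving width 3; this decomposition certifies tw(G) ≤ 3. On the other hand G contains the 4-clique {0, 3, 5, 6}. A clique must lie in a single bag of any decomposition, so no decomposition can have width below 3. Therefore the treewidth is 3.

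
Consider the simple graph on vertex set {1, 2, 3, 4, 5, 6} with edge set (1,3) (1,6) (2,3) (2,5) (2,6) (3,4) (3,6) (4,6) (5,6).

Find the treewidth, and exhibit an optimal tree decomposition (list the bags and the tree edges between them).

Treewidth 2.
One such decomposition:
Bags: B1 = {1, 3, 6}  B2 = {2, 3, 6}  B3 = {3, 4, 6}  B4 = {2, 5, 6}
Tree: B1–B2, B1–B3, B2–B4

Each bag holds 3 vertices, so the decomposition has width 2, which upper-bounds the treewidth. Conversely, {1, 3, 6} is a clique of size 3, and the vertices of any clique must share a bag in every tree decomposition; so some bag has ≥ 3 vertices and tw(G) ≥ 2. Combining the bounds, tw(G) = 2.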